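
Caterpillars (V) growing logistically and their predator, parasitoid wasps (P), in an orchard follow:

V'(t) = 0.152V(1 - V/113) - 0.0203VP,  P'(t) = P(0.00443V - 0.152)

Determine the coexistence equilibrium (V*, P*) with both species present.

From dP/dt = 0 with P > 0: 0.00443V* = 0.152, so V* = 34.3.
Substitute into dV/dt = 0: 0.152(1 - 34.3/113) = 0.0203P*.
The bracket is 0.696, giving P* = 0.106/0.0203 = 5.21.

V* ≈ 34.3, P* ≈ 5.21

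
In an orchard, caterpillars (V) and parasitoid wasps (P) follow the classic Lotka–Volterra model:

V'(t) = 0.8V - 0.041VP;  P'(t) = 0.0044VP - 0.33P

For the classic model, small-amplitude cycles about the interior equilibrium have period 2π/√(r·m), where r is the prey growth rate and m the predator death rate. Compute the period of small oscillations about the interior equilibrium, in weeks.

Here r = 0.8 and m = 0.33, so r·m = 0.264.
ω = √0.264 = 0.514 per week, hence T = 2π/ω ≈ 12.2 weeks.

T ≈ 12.2 weeks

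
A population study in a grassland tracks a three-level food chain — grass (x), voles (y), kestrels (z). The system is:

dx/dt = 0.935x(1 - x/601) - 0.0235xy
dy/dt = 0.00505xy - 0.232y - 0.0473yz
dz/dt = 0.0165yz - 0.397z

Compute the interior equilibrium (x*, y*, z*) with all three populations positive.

From dz/dt = 0: 0.0165y* = 0.397, so y* = 24.1.
From dx/dt = 0: 0.935(1 - x*/601) = 0.0235·24.1, giving x* = 601·(1 - 0.605) = 238.
From dy/dt = 0: 0.00505·238 - 0.232 = 0.0473z*, so z* = 0.968/0.0473 = 20.5.

x* ≈ 238, y* ≈ 24.1, z* ≈ 20.5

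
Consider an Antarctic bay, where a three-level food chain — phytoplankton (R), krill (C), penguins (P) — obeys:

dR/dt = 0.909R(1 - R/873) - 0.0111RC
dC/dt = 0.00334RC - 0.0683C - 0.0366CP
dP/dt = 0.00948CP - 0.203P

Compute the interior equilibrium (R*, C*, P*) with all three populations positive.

From dP/dt = 0: 0.00948C* = 0.203, so C* = 21.4.
From dR/dt = 0: 0.909(1 - R*/873) = 0.0111·21.4, giving R* = 873·(1 - 0.261) = 645.
From dC/dt = 0: 0.00334·645 - 0.0683 = 0.0366P*, so P* = 2.09/0.0366 = 57.

R* ≈ 645, C* ≈ 21.4, P* ≈ 57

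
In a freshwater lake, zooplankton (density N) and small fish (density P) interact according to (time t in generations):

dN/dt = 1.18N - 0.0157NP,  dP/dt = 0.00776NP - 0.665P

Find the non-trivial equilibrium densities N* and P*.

N* ≈ 85.7, P* ≈ 75.2

Set dP/dt = 0 with P > 0: 0.00776N - 0.665 = 0, so N* = 0.665/0.00776 = 85.7.
Set dN/dt = 0 with N > 0: 1.18 - 0.0157P = 0, so P* = 1.18/0.0157 = 75.2.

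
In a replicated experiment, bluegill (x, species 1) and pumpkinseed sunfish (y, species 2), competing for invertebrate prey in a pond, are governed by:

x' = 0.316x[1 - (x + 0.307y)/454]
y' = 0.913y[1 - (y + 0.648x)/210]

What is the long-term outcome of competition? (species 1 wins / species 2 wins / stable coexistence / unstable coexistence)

Compare the nullcline intercepts: K1/α12 = 454/0.307 = 1480 > K2 = 210; K2/α21 = 210/0.648 = 324 < K1 = 454.
Since the inequalities point opposite ways, species 1 can invade but species 2 cannot.

species 1 excludes species 2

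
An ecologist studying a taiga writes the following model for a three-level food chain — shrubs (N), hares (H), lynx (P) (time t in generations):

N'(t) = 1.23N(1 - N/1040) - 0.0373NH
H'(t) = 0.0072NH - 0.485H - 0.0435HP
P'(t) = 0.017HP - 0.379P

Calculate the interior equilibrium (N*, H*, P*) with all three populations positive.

N* ≈ 337, H* ≈ 22.3, P* ≈ 44.6

From dP/dt = 0: 0.017H* = 0.379, so H* = 22.3.
From dN/dt = 0: 1.23(1 - N*/1040) = 0.0373·22.3, giving N* = 1040·(1 - 0.676) = 337.
From dH/dt = 0: 0.0072·337 - 0.485 = 0.0435P*, so P* = 1.94/0.0435 = 44.6.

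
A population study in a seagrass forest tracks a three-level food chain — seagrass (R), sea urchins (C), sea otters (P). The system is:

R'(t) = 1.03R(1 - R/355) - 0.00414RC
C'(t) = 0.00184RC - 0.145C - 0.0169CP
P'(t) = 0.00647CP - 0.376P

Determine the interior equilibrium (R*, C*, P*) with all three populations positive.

R* ≈ 272, C* ≈ 58.1, P* ≈ 21

From dP/dt = 0: 0.00647C* = 0.376, so C* = 58.1.
From dR/dt = 0: 1.03(1 - R*/355) = 0.00414·58.1, giving R* = 355·(1 - 0.234) = 272.
From dC/dt = 0: 0.00184·272 - 0.145 = 0.0169P*, so P* = 0.356/0.0169 = 21.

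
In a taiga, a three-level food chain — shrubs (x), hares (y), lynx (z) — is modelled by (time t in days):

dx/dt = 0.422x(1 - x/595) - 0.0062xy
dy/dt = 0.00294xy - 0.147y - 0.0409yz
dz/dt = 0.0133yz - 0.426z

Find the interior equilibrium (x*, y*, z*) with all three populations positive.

x* ≈ 315, y* ≈ 32, z* ≈ 19

From dz/dt = 0: 0.0133y* = 0.426, so y* = 32.
From dx/dt = 0: 0.422(1 - x*/595) = 0.0062·32, giving x* = 595·(1 - 0.471) = 315.
From dy/dt = 0: 0.00294·315 - 0.147 = 0.0409z*, so z* = 0.779/0.0409 = 19.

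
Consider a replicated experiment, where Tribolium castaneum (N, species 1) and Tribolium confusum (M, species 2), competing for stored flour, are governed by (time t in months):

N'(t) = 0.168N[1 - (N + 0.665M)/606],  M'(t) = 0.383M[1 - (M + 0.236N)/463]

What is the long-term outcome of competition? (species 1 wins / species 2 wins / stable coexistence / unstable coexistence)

Compare the nullcline intercepts: K1/α12 = 606/0.665 = 911 > K2 = 463; K2/α21 = 463/0.236 = 1960 > K1 = 606.
Since both inequalities hold, each species can invade when rare, so the interior equilibrium is stable.

stable coexistence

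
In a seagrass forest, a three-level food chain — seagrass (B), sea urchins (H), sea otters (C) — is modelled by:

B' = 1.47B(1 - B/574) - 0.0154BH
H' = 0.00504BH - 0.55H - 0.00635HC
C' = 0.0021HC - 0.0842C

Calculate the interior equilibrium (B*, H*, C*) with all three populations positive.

B* ≈ 333, H* ≈ 40.1, C* ≈ 178

From dC/dt = 0: 0.0021H* = 0.0842, so H* = 40.1.
From dB/dt = 0: 1.47(1 - B*/574) = 0.0154·40.1, giving B* = 574·(1 - 0.42) = 333.
From dH/dt = 0: 0.00504·333 - 0.55 = 0.00635C*, so C* = 1.13/0.00635 = 178.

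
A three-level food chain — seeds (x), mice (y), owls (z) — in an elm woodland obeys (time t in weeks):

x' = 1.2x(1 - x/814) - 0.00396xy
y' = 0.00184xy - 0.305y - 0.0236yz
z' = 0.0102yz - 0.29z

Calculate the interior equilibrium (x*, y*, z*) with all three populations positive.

From dz/dt = 0: 0.0102y* = 0.29, so y* = 28.4.
From dx/dt = 0: 1.2(1 - x*/814) = 0.00396·28.4, giving x* = 814·(1 - 0.0938) = 738.
From dy/dt = 0: 0.00184·738 - 0.305 = 0.0236z*, so z* = 1.05/0.0236 = 44.6.

x* ≈ 738, y* ≈ 28.4, z* ≈ 44.6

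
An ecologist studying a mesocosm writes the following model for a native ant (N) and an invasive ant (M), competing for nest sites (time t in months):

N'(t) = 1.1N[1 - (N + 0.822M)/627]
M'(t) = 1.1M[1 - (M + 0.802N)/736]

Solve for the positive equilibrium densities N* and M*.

N* ≈ 64.6, M* ≈ 684

Setting both brackets to zero gives the nullclines N + 0.822M = 627 and 0.802N + M = 736.
Substituting M = 736 - 0.802N into the first: N(1 - 0.822·0.802) = 627 - 0.822·736.
So N* = 22/0.341 = 64.6, and then M* = 736 - 0.802·64.6 = 684.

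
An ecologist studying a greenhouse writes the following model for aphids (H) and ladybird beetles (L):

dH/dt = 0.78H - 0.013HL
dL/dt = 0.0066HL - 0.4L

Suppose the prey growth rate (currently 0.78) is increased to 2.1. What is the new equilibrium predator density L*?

At the interior fixed point, setting dH/dt = 0 with H > 0 fixes L* = (prey growth rate)/(HL coefficient) — independent of the other coefficients.
With the change, L* = 2.1/0.013 = 162; it rises from 60.

L* ≈ 162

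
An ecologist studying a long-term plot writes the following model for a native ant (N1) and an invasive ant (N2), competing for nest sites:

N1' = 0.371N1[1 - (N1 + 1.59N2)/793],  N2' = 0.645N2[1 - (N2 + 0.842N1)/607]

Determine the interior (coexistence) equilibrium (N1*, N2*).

Setting both brackets to zero gives the nullclines N1 + 1.59N2 = 793 and 0.842N1 + N2 = 607.
Substituting N2 = 607 - 0.842N1 into the first: N1(1 - 1.59·0.842) = 793 - 1.59·607.
So N1* = -172/-0.339 = 508, and then N2* = 607 - 0.842·508 = 179.

N1* ≈ 508, N2* ≈ 179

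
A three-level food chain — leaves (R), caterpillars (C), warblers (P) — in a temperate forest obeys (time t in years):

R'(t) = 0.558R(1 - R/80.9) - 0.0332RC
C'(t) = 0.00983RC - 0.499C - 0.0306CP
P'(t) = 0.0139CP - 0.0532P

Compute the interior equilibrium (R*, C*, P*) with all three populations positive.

R* ≈ 62.5, C* ≈ 3.83, P* ≈ 3.76

From dP/dt = 0: 0.0139C* = 0.0532, so C* = 3.83.
From dR/dt = 0: 0.558(1 - R*/80.9) = 0.0332·3.83, giving R* = 80.9·(1 - 0.228) = 62.5.
From dC/dt = 0: 0.00983·62.5 - 0.499 = 0.0306P*, so P* = 0.115/0.0306 = 3.76.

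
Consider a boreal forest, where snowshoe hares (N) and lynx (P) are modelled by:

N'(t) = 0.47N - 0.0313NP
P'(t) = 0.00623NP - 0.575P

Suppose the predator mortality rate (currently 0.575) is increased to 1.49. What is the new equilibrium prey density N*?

At the interior fixed point, setting dP/dt = 0 with P > 0 fixes N* = (predator death rate)/(NP coefficient) — independent of the other coefficients.
With the change, N* = 1.49/0.00623 = 239; it rises from 92.3.

N* ≈ 239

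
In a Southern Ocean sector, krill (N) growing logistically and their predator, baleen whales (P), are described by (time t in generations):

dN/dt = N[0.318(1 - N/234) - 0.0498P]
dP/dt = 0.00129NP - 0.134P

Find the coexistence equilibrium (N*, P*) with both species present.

From dP/dt = 0 with P > 0: 0.00129N* = 0.134, so N* = 104.
Substitute into dN/dt = 0: 0.318(1 - 104/234) = 0.0498P*.
The bracket is 0.556, giving P* = 0.177/0.0498 = 3.55.

N* ≈ 104, P* ≈ 3.55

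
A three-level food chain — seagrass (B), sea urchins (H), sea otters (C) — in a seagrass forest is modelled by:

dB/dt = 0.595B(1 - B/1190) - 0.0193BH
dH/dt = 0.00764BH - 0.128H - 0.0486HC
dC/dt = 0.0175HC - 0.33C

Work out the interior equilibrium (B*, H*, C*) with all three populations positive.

B* ≈ 462, H* ≈ 18.9, C* ≈ 70

From dC/dt = 0: 0.0175H* = 0.33, so H* = 18.9.
From dB/dt = 0: 0.595(1 - B*/1190) = 0.0193·18.9, giving B* = 1190·(1 - 0.612) = 462.
From dH/dt = 0: 0.00764·462 - 0.128 = 0.0486C*, so C* = 3.4/0.0486 = 70.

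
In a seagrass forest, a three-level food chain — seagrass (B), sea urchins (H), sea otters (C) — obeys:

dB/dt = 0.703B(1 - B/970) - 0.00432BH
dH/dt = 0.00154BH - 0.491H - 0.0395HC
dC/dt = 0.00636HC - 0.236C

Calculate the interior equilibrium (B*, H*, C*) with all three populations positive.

B* ≈ 749, H* ≈ 37.1, C* ≈ 16.8

From dC/dt = 0: 0.00636H* = 0.236, so H* = 37.1.
From dB/dt = 0: 0.703(1 - B*/970) = 0.00432·37.1, giving B* = 970·(1 - 0.228) = 749.
From dH/dt = 0: 0.00154·749 - 0.491 = 0.0395C*, so C* = 0.662/0.0395 = 16.8.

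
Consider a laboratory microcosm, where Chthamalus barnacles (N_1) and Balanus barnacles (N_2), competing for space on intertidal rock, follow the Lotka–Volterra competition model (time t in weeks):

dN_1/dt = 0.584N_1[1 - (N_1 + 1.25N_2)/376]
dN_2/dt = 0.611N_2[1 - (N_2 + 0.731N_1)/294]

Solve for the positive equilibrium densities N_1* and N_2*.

Setting both brackets to zero gives the nullclines N_1 + 1.25N_2 = 376 and 0.731N_1 + N_2 = 294.
Substituting N_2 = 294 - 0.731N_1 into the first: N_1(1 - 1.25·0.731) = 376 - 1.25·294.
So N_1* = 8.5/0.0863 = 98.6, and then N_2* = 294 - 0.731·98.6 = 222.

N_1* ≈ 98.6, N_2* ≈ 222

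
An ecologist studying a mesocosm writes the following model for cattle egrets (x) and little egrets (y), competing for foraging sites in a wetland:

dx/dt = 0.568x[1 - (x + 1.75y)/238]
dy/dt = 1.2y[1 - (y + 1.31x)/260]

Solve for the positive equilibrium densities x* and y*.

Setting both brackets to zero gives the nullclines x + 1.75y = 238 and 1.31x + y = 260.
Substituting y = 260 - 1.31x into the first: x(1 - 1.75·1.31) = 238 - 1.75·260.
So x* = -217/-1.29 = 168, and then y* = 260 - 1.31·168 = 40.1.

x* ≈ 168, y* ≈ 40.1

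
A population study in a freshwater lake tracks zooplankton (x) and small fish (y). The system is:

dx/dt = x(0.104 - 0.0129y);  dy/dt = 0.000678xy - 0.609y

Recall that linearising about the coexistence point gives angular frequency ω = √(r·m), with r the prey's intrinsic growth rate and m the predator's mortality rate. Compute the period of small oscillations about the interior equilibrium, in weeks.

T ≈ 25 weeks

Here r = 0.104 and m = 0.609, so r·m = 0.0633.
ω = √0.0633 = 0.252 per week, hence T = 2π/ω ≈ 25 weeks.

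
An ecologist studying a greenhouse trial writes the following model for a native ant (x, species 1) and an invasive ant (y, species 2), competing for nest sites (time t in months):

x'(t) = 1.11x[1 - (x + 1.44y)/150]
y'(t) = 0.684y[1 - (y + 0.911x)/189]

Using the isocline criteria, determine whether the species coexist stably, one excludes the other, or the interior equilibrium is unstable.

Compare the nullcline intercepts: K1/α12 = 150/1.44 = 104 < K2 = 189; K2/α21 = 189/0.911 = 207 > K1 = 150.
Since the inequalities point opposite ways, species 2 can invade but species 1 cannot.

species 2 excludes species 1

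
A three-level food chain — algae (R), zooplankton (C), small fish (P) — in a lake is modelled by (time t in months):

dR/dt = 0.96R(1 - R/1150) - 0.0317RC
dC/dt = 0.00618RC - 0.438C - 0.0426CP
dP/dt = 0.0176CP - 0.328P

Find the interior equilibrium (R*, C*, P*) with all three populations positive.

R* ≈ 442, C* ≈ 18.6, P* ≈ 53.9

From dP/dt = 0: 0.0176C* = 0.328, so C* = 18.6.
From dR/dt = 0: 0.96(1 - R*/1150) = 0.0317·18.6, giving R* = 1150·(1 - 0.615) = 442.
From dC/dt = 0: 0.00618·442 - 0.438 = 0.0426P*, so P* = 2.3/0.0426 = 53.9.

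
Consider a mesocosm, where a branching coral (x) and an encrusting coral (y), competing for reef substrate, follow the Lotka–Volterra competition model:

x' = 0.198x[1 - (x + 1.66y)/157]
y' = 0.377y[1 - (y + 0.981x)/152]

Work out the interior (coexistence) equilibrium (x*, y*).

Setting both brackets to zero gives the nullclines x + 1.66y = 157 and 0.981x + y = 152.
Substituting y = 152 - 0.981x into the first: x(1 - 1.66·0.981) = 157 - 1.66·152.
So x* = -95.3/-0.628 = 152, and then y* = 152 - 0.981·152 = 3.21.

x* ≈ 152, y* ≈ 3.21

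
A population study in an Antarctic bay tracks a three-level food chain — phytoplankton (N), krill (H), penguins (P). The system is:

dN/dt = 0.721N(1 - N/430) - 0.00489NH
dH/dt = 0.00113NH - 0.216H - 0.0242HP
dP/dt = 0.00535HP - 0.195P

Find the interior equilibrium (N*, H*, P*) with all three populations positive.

From dP/dt = 0: 0.00535H* = 0.195, so H* = 36.4.
From dN/dt = 0: 0.721(1 - N*/430) = 0.00489·36.4, giving N* = 430·(1 - 0.247) = 324.
From dH/dt = 0: 0.00113·324 - 0.216 = 0.0242P*, so P* = 0.15/0.0242 = 6.19.

N* ≈ 324, H* ≈ 36.4, P* ≈ 6.19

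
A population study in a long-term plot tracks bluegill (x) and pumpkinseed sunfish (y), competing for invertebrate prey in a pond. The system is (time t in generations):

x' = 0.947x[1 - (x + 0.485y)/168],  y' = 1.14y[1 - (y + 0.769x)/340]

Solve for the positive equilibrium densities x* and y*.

x* ≈ 4.94, y* ≈ 336

Setting both brackets to zero gives the nullclines x + 0.485y = 168 and 0.769x + y = 340.
Substituting y = 340 - 0.769x into the first: x(1 - 0.485·0.769) = 168 - 0.485·340.
So x* = 3.1/0.627 = 4.94, and then y* = 340 - 0.769·4.94 = 336.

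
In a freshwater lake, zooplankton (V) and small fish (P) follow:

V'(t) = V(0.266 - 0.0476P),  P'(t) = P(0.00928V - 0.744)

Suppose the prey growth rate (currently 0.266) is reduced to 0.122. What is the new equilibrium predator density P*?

At the interior fixed point, setting dV/dt = 0 with V > 0 fixes P* = (prey growth rate)/(VP coefficient) — independent of the other coefficients.
With the change, P* = 0.122/0.0476 = 2.56; it falls from 5.59.

P* ≈ 2.56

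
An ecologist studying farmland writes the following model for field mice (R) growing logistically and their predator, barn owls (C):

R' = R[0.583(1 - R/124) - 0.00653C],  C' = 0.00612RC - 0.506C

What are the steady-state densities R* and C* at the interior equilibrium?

R* ≈ 82.7, C* ≈ 29.8

From dC/dt = 0 with C > 0: 0.00612R* = 0.506, so R* = 82.7.
Substitute into dR/dt = 0: 0.583(1 - 82.7/124) = 0.00653C*.
The bracket is 0.333, giving C* = 0.194/0.00653 = 29.8.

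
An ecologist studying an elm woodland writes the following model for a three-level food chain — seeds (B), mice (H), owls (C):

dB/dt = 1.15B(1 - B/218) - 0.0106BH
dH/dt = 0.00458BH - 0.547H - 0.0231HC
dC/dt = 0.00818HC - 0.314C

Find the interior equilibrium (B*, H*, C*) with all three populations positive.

From dC/dt = 0: 0.00818H* = 0.314, so H* = 38.4.
From dB/dt = 0: 1.15(1 - B*/218) = 0.0106·38.4, giving B* = 218·(1 - 0.354) = 141.
From dH/dt = 0: 0.00458·141 - 0.547 = 0.0231C*, so C* = 0.0982/0.0231 = 4.25.

B* ≈ 141, H* ≈ 38.4, C* ≈ 4.25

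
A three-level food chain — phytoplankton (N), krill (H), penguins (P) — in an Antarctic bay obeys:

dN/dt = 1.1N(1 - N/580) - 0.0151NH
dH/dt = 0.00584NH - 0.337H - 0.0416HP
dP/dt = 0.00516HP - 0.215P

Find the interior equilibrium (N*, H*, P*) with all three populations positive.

N* ≈ 248, H* ≈ 41.7, P* ≈ 26.8

From dP/dt = 0: 0.00516H* = 0.215, so H* = 41.7.
From dN/dt = 0: 1.1(1 - N*/580) = 0.0151·41.7, giving N* = 580·(1 - 0.572) = 248.
From dH/dt = 0: 0.00584·248 - 0.337 = 0.0416P*, so P* = 1.11/0.0416 = 26.8.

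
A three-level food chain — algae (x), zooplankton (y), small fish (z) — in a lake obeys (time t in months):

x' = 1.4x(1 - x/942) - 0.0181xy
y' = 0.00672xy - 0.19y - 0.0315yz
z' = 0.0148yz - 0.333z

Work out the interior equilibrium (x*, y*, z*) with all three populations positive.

From dz/dt = 0: 0.0148y* = 0.333, so y* = 22.5.
From dx/dt = 0: 1.4(1 - x*/942) = 0.0181·22.5, giving x* = 942·(1 - 0.291) = 668.
From dy/dt = 0: 0.00672·668 - 0.19 = 0.0315z*, so z* = 4.3/0.0315 = 136.

x* ≈ 668, y* ≈ 22.5, z* ≈ 136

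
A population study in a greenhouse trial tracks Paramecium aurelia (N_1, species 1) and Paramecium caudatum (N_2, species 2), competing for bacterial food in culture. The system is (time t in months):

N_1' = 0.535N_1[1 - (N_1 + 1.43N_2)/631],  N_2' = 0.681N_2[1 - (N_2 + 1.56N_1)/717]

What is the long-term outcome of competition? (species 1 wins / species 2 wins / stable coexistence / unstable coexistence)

unstable coexistence (outcome depends on initial conditions)

Compare the nullcline intercepts: K1/α12 = 631/1.43 = 441 < K2 = 717; K2/α21 = 717/1.56 = 460 < K1 = 631.
Since both are reversed, neither can invade when rare; the interior point is a saddle.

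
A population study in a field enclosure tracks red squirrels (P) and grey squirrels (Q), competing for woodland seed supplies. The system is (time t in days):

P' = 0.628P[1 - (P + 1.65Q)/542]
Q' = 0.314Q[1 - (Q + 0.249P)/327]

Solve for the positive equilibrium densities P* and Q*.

Setting both brackets to zero gives the nullclines P + 1.65Q = 542 and 0.249P + Q = 327.
Substituting Q = 327 - 0.249P into the first: P(1 - 1.65·0.249) = 542 - 1.65·327.
So P* = 2.45/0.589 = 4.16, and then Q* = 327 - 0.249·4.16 = 326.

P* ≈ 4.16, Q* ≈ 326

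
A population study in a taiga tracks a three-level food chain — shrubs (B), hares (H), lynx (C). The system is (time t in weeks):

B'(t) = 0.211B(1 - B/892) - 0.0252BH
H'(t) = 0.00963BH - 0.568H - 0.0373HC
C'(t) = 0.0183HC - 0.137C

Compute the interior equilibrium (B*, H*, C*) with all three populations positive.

B* ≈ 94.5, H* ≈ 7.49, C* ≈ 9.16

From dC/dt = 0: 0.0183H* = 0.137, so H* = 7.49.
From dB/dt = 0: 0.211(1 - B*/892) = 0.0252·7.49, giving B* = 892·(1 - 0.894) = 94.5.
From dH/dt = 0: 0.00963·94.5 - 0.568 = 0.0373C*, so C* = 0.342/0.0373 = 9.16.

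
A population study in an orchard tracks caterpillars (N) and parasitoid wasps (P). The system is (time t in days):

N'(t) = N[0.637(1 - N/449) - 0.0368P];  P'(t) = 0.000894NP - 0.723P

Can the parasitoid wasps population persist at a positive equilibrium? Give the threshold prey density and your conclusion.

Threshold N = 809; K < 809, so no, the predator goes extinct.

The predator equation gives dP/dt > 0 only when N > 0.723/0.000894 = 809.
Without the predator, N → K = 449. Since 449 < 809, the predator cannot invade.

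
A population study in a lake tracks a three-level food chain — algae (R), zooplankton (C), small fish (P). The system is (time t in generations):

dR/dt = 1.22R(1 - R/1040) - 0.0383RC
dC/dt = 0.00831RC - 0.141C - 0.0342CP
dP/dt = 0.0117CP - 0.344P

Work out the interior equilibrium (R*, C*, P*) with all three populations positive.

From dP/dt = 0: 0.0117C* = 0.344, so C* = 29.4.
From dR/dt = 0: 1.22(1 - R*/1040) = 0.0383·29.4, giving R* = 1040·(1 - 0.923) = 80.1.
From dC/dt = 0: 0.00831·80.1 - 0.141 = 0.0342P*, so P* = 0.524/0.0342 = 15.3.

R* ≈ 80.1, C* ≈ 29.4, P* ≈ 15.3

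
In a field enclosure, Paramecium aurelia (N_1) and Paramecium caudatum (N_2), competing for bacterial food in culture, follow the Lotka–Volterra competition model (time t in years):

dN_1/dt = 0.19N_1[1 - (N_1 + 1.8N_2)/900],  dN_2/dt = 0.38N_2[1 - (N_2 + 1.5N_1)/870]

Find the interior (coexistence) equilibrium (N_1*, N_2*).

Setting both brackets to zero gives the nullclines N_1 + 1.8N_2 = 900 and 1.5N_1 + N_2 = 870.
Substituting N_2 = 870 - 1.5N_1 into the first: N_1(1 - 1.8·1.5) = 900 - 1.8·870.
So N_1* = -666/-1.7 = 392, and then N_2* = 870 - 1.5·392 = 282.

N_1* ≈ 392, N_2* ≈ 282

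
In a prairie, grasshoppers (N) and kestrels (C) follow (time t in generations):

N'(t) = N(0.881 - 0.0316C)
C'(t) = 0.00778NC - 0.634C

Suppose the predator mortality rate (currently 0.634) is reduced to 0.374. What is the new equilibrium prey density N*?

At the interior fixed point, setting dC/dt = 0 with C > 0 fixes N* = (predator death rate)/(NC coefficient) — independent of the other coefficients.
With the change, N* = 0.374/0.00778 = 48.1; it falls from 81.5.

N* ≈ 48.1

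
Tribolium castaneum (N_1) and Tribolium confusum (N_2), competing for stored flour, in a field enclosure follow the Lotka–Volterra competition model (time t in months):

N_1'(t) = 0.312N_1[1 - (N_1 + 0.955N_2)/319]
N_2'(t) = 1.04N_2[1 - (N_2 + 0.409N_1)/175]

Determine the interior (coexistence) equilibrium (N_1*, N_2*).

Setting both brackets to zero gives the nullclines N_1 + 0.955N_2 = 319 and 0.409N_1 + N_2 = 175.
Substituting N_2 = 175 - 0.409N_1 into the first: N_1(1 - 0.955·0.409) = 319 - 0.955·175.
So N_1* = 152/0.609 = 249, and then N_2* = 175 - 0.409·249 = 73.1.

N_1* ≈ 249, N_2* ≈ 73.1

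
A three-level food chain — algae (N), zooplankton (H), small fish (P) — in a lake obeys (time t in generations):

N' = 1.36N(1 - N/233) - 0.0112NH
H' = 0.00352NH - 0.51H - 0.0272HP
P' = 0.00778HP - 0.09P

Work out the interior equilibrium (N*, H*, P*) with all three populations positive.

N* ≈ 211, H* ≈ 11.6, P* ≈ 8.53

From dP/dt = 0: 0.00778H* = 0.09, so H* = 11.6.
From dN/dt = 0: 1.36(1 - N*/233) = 0.0112·11.6, giving N* = 233·(1 - 0.0953) = 211.
From dH/dt = 0: 0.00352·211 - 0.51 = 0.0272P*, so P* = 0.232/0.0272 = 8.53.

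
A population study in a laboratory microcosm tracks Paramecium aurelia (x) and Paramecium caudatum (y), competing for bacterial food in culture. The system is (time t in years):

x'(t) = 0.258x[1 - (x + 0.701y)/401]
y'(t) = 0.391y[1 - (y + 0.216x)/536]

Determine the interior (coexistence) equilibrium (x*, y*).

Setting both brackets to zero gives the nullclines x + 0.701y = 401 and 0.216x + y = 536.
Substituting y = 536 - 0.216x into the first: x(1 - 0.701·0.216) = 401 - 0.701·536.
So x* = 25.3/0.849 = 29.8, and then y* = 536 - 0.216·29.8 = 530.

x* ≈ 29.8, y* ≈ 530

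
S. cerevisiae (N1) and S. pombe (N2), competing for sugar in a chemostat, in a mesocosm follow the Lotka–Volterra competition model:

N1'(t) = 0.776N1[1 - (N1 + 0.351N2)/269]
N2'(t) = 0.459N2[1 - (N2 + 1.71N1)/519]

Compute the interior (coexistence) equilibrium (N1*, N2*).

N1* ≈ 217, N2* ≈ 148

Setting both brackets to zero gives the nullclines N1 + 0.351N2 = 269 and 1.71N1 + N2 = 519.
Substituting N2 = 519 - 1.71N1 into the first: N1(1 - 0.351·1.71) = 269 - 0.351·519.
So N1* = 86.8/0.4 = 217, and then N2* = 519 - 1.71·217 = 148.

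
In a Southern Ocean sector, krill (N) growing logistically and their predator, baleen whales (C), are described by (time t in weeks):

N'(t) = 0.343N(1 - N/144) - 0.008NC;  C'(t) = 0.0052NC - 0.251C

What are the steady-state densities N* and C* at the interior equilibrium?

N* ≈ 48.3, C* ≈ 28.5

From dC/dt = 0 with C > 0: 0.0052N* = 0.251, so N* = 48.3.
Substitute into dN/dt = 0: 0.343(1 - 48.3/144) = 0.008C*.
The bracket is 0.665, giving C* = 0.228/0.008 = 28.5.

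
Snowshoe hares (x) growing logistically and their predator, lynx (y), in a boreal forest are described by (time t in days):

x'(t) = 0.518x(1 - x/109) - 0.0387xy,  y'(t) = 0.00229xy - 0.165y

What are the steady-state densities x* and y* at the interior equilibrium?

From dy/dt = 0 with y > 0: 0.00229x* = 0.165, so x* = 72.1.
Substitute into dx/dt = 0: 0.518(1 - 72.1/109) = 0.0387y*.
The bracket is 0.339, giving y* = 0.176/0.0387 = 4.54.

x* ≈ 72.1, y* ≈ 4.54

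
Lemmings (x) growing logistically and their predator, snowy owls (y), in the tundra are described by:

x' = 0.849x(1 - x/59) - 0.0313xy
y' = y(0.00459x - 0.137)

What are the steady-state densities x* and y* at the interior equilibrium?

From dy/dt = 0 with y > 0: 0.00459x* = 0.137, so x* = 29.8.
Substitute into dx/dt = 0: 0.849(1 - 29.8/59) = 0.0313y*.
The bracket is 0.494, giving y* = 0.419/0.0313 = 13.4.

x* ≈ 29.8, y* ≈ 13.4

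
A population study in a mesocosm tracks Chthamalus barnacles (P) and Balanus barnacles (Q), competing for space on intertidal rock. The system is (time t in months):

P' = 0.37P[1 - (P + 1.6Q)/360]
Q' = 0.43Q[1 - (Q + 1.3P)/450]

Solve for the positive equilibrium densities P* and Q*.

P* ≈ 333, Q* ≈ 16.7

Setting both brackets to zero gives the nullclines P + 1.6Q = 360 and 1.3P + Q = 450.
Substituting Q = 450 - 1.3P into the first: P(1 - 1.6·1.3) = 360 - 1.6·450.
So P* = -360/-1.08 = 333, and then Q* = 450 - 1.3·333 = 16.7.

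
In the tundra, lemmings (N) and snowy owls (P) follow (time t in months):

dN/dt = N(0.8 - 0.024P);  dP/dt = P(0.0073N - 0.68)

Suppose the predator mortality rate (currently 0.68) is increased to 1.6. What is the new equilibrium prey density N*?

At the interior fixed point, setting dP/dt = 0 with P > 0 fixes N* = (predator death rate)/(NP coefficient) — independent of the other coefficients.
With the change, N* = 1.6/0.0073 = 219; it rises from 93.2.

N* ≈ 219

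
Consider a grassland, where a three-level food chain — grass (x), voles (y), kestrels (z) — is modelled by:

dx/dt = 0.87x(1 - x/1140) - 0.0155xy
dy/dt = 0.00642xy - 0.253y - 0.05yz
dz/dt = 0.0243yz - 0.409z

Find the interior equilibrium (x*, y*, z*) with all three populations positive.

x* ≈ 798, y* ≈ 16.8, z* ≈ 97.4

From dz/dt = 0: 0.0243y* = 0.409, so y* = 16.8.
From dx/dt = 0: 0.87(1 - x*/1140) = 0.0155·16.8, giving x* = 1140·(1 - 0.3) = 798.
From dy/dt = 0: 0.00642·798 - 0.253 = 0.05z*, so z* = 4.87/0.05 = 97.4.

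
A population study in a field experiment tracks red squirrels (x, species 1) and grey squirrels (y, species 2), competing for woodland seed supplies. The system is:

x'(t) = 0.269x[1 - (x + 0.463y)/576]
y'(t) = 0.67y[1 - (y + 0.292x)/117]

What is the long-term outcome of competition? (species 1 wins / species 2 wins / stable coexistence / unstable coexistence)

species 1 excludes species 2

Compare the nullcline intercepts: K1/α12 = 576/0.463 = 1240 > K2 = 117; K2/α21 = 117/0.292 = 401 < K1 = 576.
Since the inequalities point opposite ways, species 1 can invade but species 2 cannot.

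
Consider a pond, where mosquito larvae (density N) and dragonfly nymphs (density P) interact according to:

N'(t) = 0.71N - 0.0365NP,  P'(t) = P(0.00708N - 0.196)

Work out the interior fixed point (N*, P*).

N* ≈ 27.7, P* ≈ 19.5

Set dP/dt = 0 with P > 0: 0.00708N - 0.196 = 0, so N* = 0.196/0.00708 = 27.7.
Set dN/dt = 0 with N > 0: 0.71 - 0.0365P = 0, so P* = 0.71/0.0365 = 19.5.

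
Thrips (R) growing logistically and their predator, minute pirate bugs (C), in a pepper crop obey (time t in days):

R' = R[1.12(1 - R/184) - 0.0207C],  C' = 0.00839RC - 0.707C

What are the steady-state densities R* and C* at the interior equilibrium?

R* ≈ 84.3, C* ≈ 29.3

From dC/dt = 0 with C > 0: 0.00839R* = 0.707, so R* = 84.3.
Substitute into dR/dt = 0: 1.12(1 - 84.3/184) = 0.0207C*.
The bracket is 0.542, giving C* = 0.607/0.0207 = 29.3.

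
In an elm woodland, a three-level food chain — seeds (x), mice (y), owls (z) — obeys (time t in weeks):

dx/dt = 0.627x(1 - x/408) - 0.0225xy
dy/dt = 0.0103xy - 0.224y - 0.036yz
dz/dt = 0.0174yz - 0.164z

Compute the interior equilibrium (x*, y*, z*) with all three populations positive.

From dz/dt = 0: 0.0174y* = 0.164, so y* = 9.43.
From dx/dt = 0: 0.627(1 - x*/408) = 0.0225·9.43, giving x* = 408·(1 - 0.338) = 270.
From dy/dt = 0: 0.0103·270 - 0.224 = 0.036z*, so z* = 2.56/0.036 = 71.

x* ≈ 270, y* ≈ 9.43, z* ≈ 71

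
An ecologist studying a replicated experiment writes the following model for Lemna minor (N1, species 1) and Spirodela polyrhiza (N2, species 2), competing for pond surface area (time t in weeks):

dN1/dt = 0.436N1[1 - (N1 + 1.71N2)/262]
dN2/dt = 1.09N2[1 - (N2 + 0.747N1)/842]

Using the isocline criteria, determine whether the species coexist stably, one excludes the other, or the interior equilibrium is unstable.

species 2 excludes species 1

Compare the nullcline intercepts: K1/α12 = 262/1.71 = 153 < K2 = 842; K2/α21 = 842/0.747 = 1130 > K1 = 262.
Since the inequalities point opposite ways, species 2 can invade but species 1 cannot.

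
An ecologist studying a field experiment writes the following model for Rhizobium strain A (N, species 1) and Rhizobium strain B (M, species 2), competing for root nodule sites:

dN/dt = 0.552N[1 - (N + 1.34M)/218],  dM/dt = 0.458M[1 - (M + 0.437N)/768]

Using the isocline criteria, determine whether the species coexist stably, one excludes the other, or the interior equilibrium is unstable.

species 2 excludes species 1

Compare the nullcline intercepts: K1/α12 = 218/1.34 = 163 < K2 = 768; K2/α21 = 768/0.437 = 1760 > K1 = 218.
Since the inequalities point opposite ways, species 2 can invade but species 1 cannot.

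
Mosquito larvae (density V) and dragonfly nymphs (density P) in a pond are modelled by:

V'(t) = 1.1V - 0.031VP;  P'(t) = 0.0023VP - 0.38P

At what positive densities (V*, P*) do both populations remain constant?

V* ≈ 165, P* ≈ 35.5

Set dP/dt = 0 with P > 0: 0.0023V - 0.38 = 0, so V* = 0.38/0.0023 = 165.
Set dV/dt = 0 with V > 0: 1.1 - 0.031P = 0, so P* = 1.1/0.031 = 35.5.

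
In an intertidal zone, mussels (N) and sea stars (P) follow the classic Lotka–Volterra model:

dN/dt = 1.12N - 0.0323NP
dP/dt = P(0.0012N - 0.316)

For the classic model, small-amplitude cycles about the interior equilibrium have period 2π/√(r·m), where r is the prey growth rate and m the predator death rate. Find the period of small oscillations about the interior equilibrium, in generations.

T ≈ 10.6 generations

Here r = 1.12 and m = 0.316, so r·m = 0.354.
ω = √0.354 = 0.595 per generation, hence T = 2π/ω ≈ 10.6 generations.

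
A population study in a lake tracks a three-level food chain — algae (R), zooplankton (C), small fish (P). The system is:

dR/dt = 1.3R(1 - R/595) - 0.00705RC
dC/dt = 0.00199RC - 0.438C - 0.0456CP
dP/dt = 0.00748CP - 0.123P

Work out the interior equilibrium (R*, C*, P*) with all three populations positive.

R* ≈ 542, C* ≈ 16.4, P* ≈ 14

From dP/dt = 0: 0.00748C* = 0.123, so C* = 16.4.
From dR/dt = 0: 1.3(1 - R*/595) = 0.00705·16.4, giving R* = 595·(1 - 0.0892) = 542.
From dC/dt = 0: 0.00199·542 - 0.438 = 0.0456P*, so P* = 0.64/0.0456 = 14.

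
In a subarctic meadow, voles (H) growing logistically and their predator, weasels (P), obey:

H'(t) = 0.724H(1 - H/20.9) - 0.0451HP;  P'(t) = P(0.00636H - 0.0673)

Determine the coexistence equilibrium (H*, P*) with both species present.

H* ≈ 10.6, P* ≈ 7.93

From dP/dt = 0 with P > 0: 0.00636H* = 0.0673, so H* = 10.6.
Substitute into dH/dt = 0: 0.724(1 - 10.6/20.9) = 0.0451P*.
The bracket is 0.494, giving P* = 0.357/0.0451 = 7.93.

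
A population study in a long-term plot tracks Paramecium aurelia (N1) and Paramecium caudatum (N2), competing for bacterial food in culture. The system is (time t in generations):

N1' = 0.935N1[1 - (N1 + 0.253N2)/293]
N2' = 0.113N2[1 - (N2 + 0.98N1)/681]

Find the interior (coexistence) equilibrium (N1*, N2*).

N1* ≈ 161, N2* ≈ 524

Setting both brackets to zero gives the nullclines N1 + 0.253N2 = 293 and 0.98N1 + N2 = 681.
Substituting N2 = 681 - 0.98N1 into the first: N1(1 - 0.253·0.98) = 293 - 0.253·681.
So N1* = 121/0.752 = 161, and then N2* = 681 - 0.98·161 = 524.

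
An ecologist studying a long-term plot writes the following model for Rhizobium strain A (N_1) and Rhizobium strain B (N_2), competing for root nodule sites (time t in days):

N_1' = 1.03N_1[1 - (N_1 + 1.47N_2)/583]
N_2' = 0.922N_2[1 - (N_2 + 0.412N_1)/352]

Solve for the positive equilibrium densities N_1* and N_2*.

Setting both brackets to zero gives the nullclines N_1 + 1.47N_2 = 583 and 0.412N_1 + N_2 = 352.
Substituting N_2 = 352 - 0.412N_1 into the first: N_1(1 - 1.47·0.412) = 583 - 1.47·352.
So N_1* = 65.6/0.394 = 166, and then N_2* = 352 - 0.412·166 = 284.

N_1* ≈ 166, N_2* ≈ 284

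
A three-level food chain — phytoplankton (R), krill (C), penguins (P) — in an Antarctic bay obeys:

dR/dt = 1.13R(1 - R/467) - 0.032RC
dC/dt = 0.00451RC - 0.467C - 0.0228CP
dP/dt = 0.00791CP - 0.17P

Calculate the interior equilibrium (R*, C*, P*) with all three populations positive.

From dP/dt = 0: 0.00791C* = 0.17, so C* = 21.5.
From dR/dt = 0: 1.13(1 - R*/467) = 0.032·21.5, giving R* = 467·(1 - 0.609) = 183.
From dC/dt = 0: 0.00451·183 - 0.467 = 0.0228P*, so P* = 0.357/0.0228 = 15.7.

R* ≈ 183, C* ≈ 21.5, P* ≈ 15.7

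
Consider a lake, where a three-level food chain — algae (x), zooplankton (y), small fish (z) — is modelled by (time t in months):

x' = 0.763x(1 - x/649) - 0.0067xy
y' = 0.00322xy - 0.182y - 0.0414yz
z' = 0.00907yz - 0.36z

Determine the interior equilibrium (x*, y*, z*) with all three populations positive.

x* ≈ 423, y* ≈ 39.7, z* ≈ 28.5

From dz/dt = 0: 0.00907y* = 0.36, so y* = 39.7.
From dx/dt = 0: 0.763(1 - x*/649) = 0.0067·39.7, giving x* = 649·(1 - 0.349) = 423.
From dy/dt = 0: 0.00322·423 - 0.182 = 0.0414z*, so z* = 1.18/0.0414 = 28.5.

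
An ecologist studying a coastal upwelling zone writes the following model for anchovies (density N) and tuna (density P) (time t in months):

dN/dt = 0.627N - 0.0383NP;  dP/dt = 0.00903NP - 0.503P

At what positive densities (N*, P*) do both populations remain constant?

Set dP/dt = 0 with P > 0: 0.00903N - 0.503 = 0, so N* = 0.503/0.00903 = 55.7.
Set dN/dt = 0 with N > 0: 0.627 - 0.0383P = 0, so P* = 0.627/0.0383 = 16.4.

N* ≈ 55.7, P* ≈ 16.4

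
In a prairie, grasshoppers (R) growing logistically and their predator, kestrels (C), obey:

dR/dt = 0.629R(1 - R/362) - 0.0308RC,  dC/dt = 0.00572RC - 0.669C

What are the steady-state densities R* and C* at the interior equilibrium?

R* ≈ 117, C* ≈ 13.8

From dC/dt = 0 with C > 0: 0.00572R* = 0.669, so R* = 117.
Substitute into dR/dt = 0: 0.629(1 - 117/362) = 0.0308C*.
The bracket is 0.677, giving C* = 0.426/0.0308 = 13.8.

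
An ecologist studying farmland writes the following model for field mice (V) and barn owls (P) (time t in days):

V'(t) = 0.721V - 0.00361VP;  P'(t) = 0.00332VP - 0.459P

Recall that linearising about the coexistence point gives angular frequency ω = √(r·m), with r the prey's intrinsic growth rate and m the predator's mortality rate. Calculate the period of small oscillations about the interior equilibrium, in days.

Here r = 0.721 and m = 0.459, so r·m = 0.331.
ω = √0.331 = 0.575 per day, hence T = 2π/ω ≈ 10.9 days.

T ≈ 10.9 days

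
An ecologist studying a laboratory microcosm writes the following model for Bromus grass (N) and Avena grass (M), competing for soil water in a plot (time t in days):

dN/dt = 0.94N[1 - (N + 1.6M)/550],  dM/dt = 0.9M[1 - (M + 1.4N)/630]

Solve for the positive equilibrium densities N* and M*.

Setting both brackets to zero gives the nullclines N + 1.6M = 550 and 1.4N + M = 630.
Substituting M = 630 - 1.4N into the first: N(1 - 1.6·1.4) = 550 - 1.6·630.
So N* = -458/-1.24 = 369, and then M* = 630 - 1.4·369 = 113.

N* ≈ 369, M* ≈ 113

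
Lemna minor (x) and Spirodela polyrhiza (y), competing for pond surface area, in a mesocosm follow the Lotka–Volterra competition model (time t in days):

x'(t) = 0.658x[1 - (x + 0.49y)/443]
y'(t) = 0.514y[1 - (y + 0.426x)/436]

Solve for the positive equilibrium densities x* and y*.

x* ≈ 290, y* ≈ 313

Setting both brackets to zero gives the nullclines x + 0.49y = 443 and 0.426x + y = 436.
Substituting y = 436 - 0.426x into the first: x(1 - 0.49·0.426) = 443 - 0.49·436.
So x* = 229/0.791 = 290, and then y* = 436 - 0.426·290 = 313.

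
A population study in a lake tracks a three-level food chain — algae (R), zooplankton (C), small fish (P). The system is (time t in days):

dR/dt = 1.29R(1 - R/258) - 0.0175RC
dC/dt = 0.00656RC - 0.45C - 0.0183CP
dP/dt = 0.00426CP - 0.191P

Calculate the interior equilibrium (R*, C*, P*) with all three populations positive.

From dP/dt = 0: 0.00426C* = 0.191, so C* = 44.8.
From dR/dt = 0: 1.29(1 - R*/258) = 0.0175·44.8, giving R* = 258·(1 - 0.608) = 101.
From dC/dt = 0: 0.00656·101 - 0.45 = 0.0183P*, so P* = 0.213/0.0183 = 11.6.

R* ≈ 101, C* ≈ 44.8, P* ≈ 11.6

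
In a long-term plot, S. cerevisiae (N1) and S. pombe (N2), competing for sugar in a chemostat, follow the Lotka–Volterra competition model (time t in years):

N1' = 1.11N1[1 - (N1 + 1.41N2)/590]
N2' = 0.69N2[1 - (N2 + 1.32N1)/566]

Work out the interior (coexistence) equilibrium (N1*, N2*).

Setting both brackets to zero gives the nullclines N1 + 1.41N2 = 590 and 1.32N1 + N2 = 566.
Substituting N2 = 566 - 1.32N1 into the first: N1(1 - 1.41·1.32) = 590 - 1.41·566.
So N1* = -208/-0.861 = 242, and then N2* = 566 - 1.32·242 = 247.

N1* ≈ 242, N2* ≈ 247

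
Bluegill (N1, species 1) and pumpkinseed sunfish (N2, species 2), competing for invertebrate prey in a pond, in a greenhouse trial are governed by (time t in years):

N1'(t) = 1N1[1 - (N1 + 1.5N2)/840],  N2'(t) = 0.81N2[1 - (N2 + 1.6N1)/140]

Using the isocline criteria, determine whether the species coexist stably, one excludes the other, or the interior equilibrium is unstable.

species 1 excludes species 2

Compare the nullcline intercepts: K1/α12 = 840/1.5 = 560 > K2 = 140; K2/α21 = 140/1.6 = 87.5 < K1 = 840.
Since the inequalities point opposite ways, species 1 can invade but species 2 cannot.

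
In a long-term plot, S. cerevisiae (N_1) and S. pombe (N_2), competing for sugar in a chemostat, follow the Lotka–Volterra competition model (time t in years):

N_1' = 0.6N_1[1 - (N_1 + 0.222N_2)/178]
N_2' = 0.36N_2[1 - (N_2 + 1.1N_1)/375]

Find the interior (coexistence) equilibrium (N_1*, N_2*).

Setting both brackets to zero gives the nullclines N_1 + 0.222N_2 = 178 and 1.1N_1 + N_2 = 375.
Substituting N_2 = 375 - 1.1N_1 into the first: N_1(1 - 0.222·1.1) = 178 - 0.222·375.
So N_1* = 94.8/0.756 = 125, and then N_2* = 375 - 1.1·125 = 237.

N_1* ≈ 125, N_2* ≈ 237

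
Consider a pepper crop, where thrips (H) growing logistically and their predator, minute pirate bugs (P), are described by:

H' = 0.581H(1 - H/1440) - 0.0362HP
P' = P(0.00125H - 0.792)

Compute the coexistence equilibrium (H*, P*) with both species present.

H* ≈ 634, P* ≈ 8.99

From dP/dt = 0 with P > 0: 0.00125H* = 0.792, so H* = 634.
Substitute into dH/dt = 0: 0.581(1 - 634/1440) = 0.0362P*.
The bracket is 0.56, giving P* = 0.325/0.0362 = 8.99.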